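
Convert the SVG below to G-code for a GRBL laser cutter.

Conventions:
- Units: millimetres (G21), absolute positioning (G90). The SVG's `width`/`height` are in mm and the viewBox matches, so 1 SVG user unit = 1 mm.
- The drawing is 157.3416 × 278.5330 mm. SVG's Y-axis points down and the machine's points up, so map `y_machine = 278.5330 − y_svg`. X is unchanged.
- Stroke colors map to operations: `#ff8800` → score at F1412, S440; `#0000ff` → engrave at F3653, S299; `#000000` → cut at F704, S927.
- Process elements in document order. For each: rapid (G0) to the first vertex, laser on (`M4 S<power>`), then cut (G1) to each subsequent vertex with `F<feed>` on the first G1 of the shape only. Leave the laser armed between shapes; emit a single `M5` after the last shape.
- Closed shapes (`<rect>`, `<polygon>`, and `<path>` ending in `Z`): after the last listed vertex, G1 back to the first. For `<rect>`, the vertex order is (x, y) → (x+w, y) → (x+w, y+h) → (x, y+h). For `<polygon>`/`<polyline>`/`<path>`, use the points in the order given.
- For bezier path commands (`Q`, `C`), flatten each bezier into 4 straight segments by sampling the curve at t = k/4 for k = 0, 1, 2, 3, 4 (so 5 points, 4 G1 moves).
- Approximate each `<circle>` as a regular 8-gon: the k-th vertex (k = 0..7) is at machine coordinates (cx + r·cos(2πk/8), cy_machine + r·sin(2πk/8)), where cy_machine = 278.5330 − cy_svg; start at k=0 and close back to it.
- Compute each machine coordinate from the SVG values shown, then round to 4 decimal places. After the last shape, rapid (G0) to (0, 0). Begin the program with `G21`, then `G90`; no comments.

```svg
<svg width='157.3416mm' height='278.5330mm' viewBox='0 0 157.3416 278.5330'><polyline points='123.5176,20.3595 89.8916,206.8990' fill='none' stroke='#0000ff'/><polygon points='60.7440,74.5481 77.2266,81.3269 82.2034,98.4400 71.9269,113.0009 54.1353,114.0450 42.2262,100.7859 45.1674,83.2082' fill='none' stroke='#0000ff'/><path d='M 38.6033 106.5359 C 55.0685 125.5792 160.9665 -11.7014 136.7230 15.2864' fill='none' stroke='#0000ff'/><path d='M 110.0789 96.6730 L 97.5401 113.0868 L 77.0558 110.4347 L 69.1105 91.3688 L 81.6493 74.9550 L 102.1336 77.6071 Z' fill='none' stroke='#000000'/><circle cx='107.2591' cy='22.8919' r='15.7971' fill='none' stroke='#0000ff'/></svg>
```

G21
G90
G0 X123.5176 Y258.1735
M4 S299
G1 X89.8916 Y71.6340 F3653
G0 X60.7440 Y203.9849
M4 S299
G1 X77.2266 Y197.2061 F3653
G1 X82.2034 Y180.0930
G1 X71.9269 Y165.5321
G1 X54.1353 Y164.4880
G1 X42.2262 Y177.7471
G1 X45.1674 Y195.3248
G1 X60.7440 Y203.9849
G0 X38.6033 Y171.9971
M4 S299
G1 X64.2900 Y182.0161 F3653
G1 X102.9289 Y220.6010
G1 X133.9349 Y257.6964
G1 X136.7230 Y263.2466
G0 X110.0789 Y181.8600
M4 S927
G1 X97.5401 Y165.4462 F704
G1 X77.0558 Y168.0983
G1 X69.1105 Y187.1642
G1 X81.6493 Y203.5780
G1 X102.1336 Y200.9259
G1 X110.0789 Y181.8600
G0 X123.0562 Y255.6411
M4 S299
G1 X118.4293 Y266.8113 F3653
G1 X107.2591 Y271.4382
G1 X96.0889 Y266.8113
G1 X91.4620 Y255.6411
G1 X96.0889 Y244.4709
G1 X107.2591 Y239.8440
G1 X118.4293 Y244.4709
G1 X123.0562 Y255.6411
M5
G0 X0.0000 Y0.0000

Since the viewBox matches the mm dimensions, user units are millimetres directly. The only transform is the Y-flip y_m = 278.5330 − y_svg.

Shape 1 is a line segment drawn with `<polyline>`. Its stroke #0000ff means engrave at S299, F3653. After flipping Y the toolpath is (123.5176,258.1735) → (89.8916,71.6340).

Shape 2 is a regular polygon drawn with `<polygon>`. Its stroke #0000ff means engrave at S299, F3653. After flipping Y the toolpath is (60.7440,203.9849) → (77.2266,197.2061) → (82.2034,180.0930) → (71.9269,165.5321) → (54.1353,164.4880) → (42.2262,177.7471) → (45.1674,195.3248) → (60.7440,203.9849), returning to the start.

Shape 3 is a cubic bezier drawn with `<path>`. Its stroke #0000ff means engrave at S299, F3653. After flipping Y the toolpath is (38.6033,171.9971) → (64.2900,182.0161) → (102.9289,220.6010) → (133.9349,257.6964) → (136.7230,263.2466).

Shape 4 is a regular polygon drawn with `<path>`. Its stroke #000000 means cut at S927, F704. After flipping Y the toolpath is (110.0789,181.8600) → (97.5401,165.4462) → (77.0558,168.0983) → (69.1105,187.1642) → (81.6493,203.5780) → (102.1336,200.9259) → (110.0789,181.8600), returning to the start.

Shape 5 is a circle drawn with `<circle>`. Its stroke #0000ff means engrave at S299, F3653. After flipping Y the toolpath is (123.0562,255.6411) → (118.4293,266.8113) → (107.2591,271.4382) → (96.0889,266.8113) → (91.4620,255.6411) → (96.0889,244.4709) → (107.2591,239.8440) → (118.4293,244.4709) → (123.0562,255.6411), returning to the start.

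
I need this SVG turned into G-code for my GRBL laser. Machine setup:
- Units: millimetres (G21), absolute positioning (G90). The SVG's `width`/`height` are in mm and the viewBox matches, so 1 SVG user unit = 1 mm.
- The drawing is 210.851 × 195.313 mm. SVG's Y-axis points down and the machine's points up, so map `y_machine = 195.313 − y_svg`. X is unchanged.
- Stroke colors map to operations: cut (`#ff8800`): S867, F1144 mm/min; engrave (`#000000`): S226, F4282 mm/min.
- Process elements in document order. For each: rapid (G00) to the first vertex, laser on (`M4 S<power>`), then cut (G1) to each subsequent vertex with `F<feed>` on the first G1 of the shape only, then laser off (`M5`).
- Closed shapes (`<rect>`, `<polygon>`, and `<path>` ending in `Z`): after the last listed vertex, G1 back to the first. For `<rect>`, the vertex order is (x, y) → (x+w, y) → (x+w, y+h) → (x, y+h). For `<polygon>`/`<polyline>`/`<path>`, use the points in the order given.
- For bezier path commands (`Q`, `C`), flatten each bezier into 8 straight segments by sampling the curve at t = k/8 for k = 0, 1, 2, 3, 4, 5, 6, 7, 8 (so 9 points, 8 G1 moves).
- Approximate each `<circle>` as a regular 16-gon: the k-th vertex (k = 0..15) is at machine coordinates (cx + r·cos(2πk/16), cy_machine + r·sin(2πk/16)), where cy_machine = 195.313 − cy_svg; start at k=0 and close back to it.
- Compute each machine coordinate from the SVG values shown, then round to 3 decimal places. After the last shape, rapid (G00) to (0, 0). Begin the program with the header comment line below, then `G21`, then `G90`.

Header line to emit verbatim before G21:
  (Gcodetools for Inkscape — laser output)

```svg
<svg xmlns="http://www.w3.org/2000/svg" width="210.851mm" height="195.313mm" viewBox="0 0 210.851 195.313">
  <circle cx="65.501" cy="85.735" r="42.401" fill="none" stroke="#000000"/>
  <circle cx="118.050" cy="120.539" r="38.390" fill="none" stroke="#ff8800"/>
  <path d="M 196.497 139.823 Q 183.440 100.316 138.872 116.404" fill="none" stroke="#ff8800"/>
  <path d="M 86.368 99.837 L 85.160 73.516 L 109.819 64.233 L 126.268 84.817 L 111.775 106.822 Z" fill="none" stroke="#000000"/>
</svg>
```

(Gcodetools for Inkscape — laser output)
G21
G90
G00 X107.902 Y109.578
M4 S226
G1 X104.674 Y125.804 F4282
G1 X95.483 Y139.560
G1 X81.727 Y148.751
G1 X65.501 Y151.979
G1 X49.275 Y148.751
G1 X35.519 Y139.560
G1 X26.328 Y125.804
G1 X23.100 Y109.578
G1 X26.328 Y93.352
G1 X35.519 Y79.596
G1 X49.275 Y70.405
G1 X65.501 Y67.177
G1 X81.727 Y70.405
G1 X95.483 Y79.596
G1 X104.674 Y93.352
G1 X107.902 Y109.578
M5
G00 X156.440 Y74.774
M4 S867
G1 X153.518 Y89.465 F1144
G1 X145.196 Y101.920
G1 X132.741 Y110.242
G1 X118.050 Y113.164
G1 X103.359 Y110.242
G1 X90.904 Y101.920
G1 X82.582 Y89.465
G1 X79.660 Y74.774
G1 X82.582 Y60.083
G1 X90.904 Y47.628
G1 X103.359 Y39.306
G1 X118.050 Y36.384
G1 X132.741 Y39.306
G1 X145.196 Y47.628
G1 X153.518 Y60.083
G1 X156.440 Y74.774
M5
G00 X196.497 Y55.490
M4 S867
G1 X192.740 Y64.498 F1144
G1 X187.999 Y71.769
G1 X182.273 Y77.302
G1 X175.562 Y81.098
G1 X167.867 Y83.157
G1 X159.187 Y83.478
G1 X149.522 Y82.062
G1 X138.872 Y78.909
M5
G00 X86.368 Y95.476
M4 S226
G1 X85.160 Y121.797 F4282
G1 X109.819 Y131.080
G1 X126.268 Y110.496
G1 X111.775 Y88.491
G1 X86.368 Y95.476
M5
G00 X0.000 Y0.000

1 u = 1 mm; y_m = 195.313 − y.

[1] `<circle>` circle, #000000→engrave S226 F4282: (107.902,109.578) → (104.674,125.804) → (95.483,139.560) → (81.727,148.751) → (65.501,151.979) → (49.275,148.751) → (35.519,139.560) → (26.328,125.804) → (23.100,109.578) → (26.328,93.352) → (35.519,79.596) → (49.275,70.405) → (65.501,67.177) → (81.727,70.405) → (95.483,79.596) → (104.674,93.352) → (107.902,109.578) (closed)

[2] `<circle>` circle, #ff8800→cut S867 F1144: (156.440,74.774) → (153.518,89.465) → (145.196,101.920) → (132.741,110.242) → (118.050,113.164) → (103.359,110.242) → (90.904,101.920) → (82.582,89.465) → (79.660,74.774) → (82.582,60.083) → (90.904,47.628) → (103.359,39.306) → (118.050,36.384) → (132.741,39.306) → (145.196,47.628) → (153.518,60.083) → (156.440,74.774) (closed)

[3] `<path>` quadratic bezier, #ff8800→cut S867 F1144: (196.497,55.490) → (192.740,64.498) → (187.999,71.769) → (182.273,77.302) → (175.562,81.098) → (167.867,83.157) → (159.187,83.478) → (149.522,82.062) → (138.872,78.909)

[4] `<path>` regular polygon, #000000→engrave S226 F4282: (86.368,95.476) → (85.160,121.797) → (109.819,131.080) → (126.268,110.496) → (111.775,88.491) → (86.368,95.476) (closed)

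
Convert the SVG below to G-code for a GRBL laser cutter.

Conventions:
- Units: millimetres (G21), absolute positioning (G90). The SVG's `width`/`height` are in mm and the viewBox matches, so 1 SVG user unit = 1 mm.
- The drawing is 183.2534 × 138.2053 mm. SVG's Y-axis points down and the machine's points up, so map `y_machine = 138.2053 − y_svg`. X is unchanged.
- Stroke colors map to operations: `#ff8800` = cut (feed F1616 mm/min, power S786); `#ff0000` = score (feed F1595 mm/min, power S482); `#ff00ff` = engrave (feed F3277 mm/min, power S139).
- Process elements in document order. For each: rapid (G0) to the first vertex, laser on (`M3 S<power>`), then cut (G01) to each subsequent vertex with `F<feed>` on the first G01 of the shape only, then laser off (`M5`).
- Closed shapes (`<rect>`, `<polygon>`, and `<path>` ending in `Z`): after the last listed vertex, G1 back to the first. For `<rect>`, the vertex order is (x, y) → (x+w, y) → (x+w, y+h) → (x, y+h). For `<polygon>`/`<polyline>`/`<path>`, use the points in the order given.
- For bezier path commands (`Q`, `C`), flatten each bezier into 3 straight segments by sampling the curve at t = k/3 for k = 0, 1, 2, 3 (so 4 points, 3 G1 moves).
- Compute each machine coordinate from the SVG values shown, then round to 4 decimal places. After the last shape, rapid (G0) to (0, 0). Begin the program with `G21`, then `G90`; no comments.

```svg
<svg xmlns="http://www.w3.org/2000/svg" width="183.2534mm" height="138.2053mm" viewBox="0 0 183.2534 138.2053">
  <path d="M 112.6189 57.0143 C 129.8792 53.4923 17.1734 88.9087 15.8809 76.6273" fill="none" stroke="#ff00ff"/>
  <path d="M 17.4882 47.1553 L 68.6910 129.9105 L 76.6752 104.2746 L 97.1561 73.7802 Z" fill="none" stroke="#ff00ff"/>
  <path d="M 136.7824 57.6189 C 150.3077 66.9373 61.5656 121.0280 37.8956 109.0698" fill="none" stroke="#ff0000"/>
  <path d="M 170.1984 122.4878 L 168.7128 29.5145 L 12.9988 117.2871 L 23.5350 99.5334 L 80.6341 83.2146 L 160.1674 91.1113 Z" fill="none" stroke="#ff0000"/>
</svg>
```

viewBox `0 0 183.2534 138.2053` with mm width/height → 1 unit = 1 mm. Flip: y_m = 138.2053 − y_svg.

**Shape 1** — `<path>` cubic bezier, stroke `#ff00ff` → engrave (S139, F3277). Control points (SVG): P0=(112.6189,57.0143), P1=(129.8792,53.4923), P2=(17.1734,88.9087), P3=(15.8809,76.6273); sampled at t=k/3. Machine vertices: (112.6189,81.1910) → (95.4971,74.9423) → (45.3712,61.9871) → (15.8809,61.5780). Open path.

**Shape 2** — `<path>` closed polygon, stroke `#ff00ff` → engrave (S139, F3277). Machine vertices: (17.4882,91.0500) → (68.6910,8.2948) → (76.6752,33.9307) → (97.1561,64.4251) → (17.4882,91.0500). Closed: final G1 returns to the first vertex.

**Shape 3** — `<path>` cubic bezier, stroke `#ff0000` → score (S482, F1595). Control points (SVG): P0=(136.7824,57.6189), P1=(150.3077,66.9373), P2=(61.5656,121.0280), P3=(37.8956,109.0698); sampled at t=k/3. Machine vertices: (136.7824,80.5864) → (122.4163,60.4484) → (77.0585,35.0891) → (37.8956,29.1355). Open path.

**Shape 4** — `<path>` closed polygon, stroke `#ff0000` → score (S482, F1595). Machine vertices: (170.1984,15.7175) → (168.7128,108.6908) → (12.9988,20.9182) → (23.5350,38.6719) → (80.6341,54.9907) → (160.1674,47.0940) → (170.1984,15.7175). Closed: final G1 returns to the first vertex.

G21
G90
G0 X112.6189 Y81.1910
M3 S139
G01 X95.4971 Y74.9423 F3277
G01 X45.3712 Y61.9871
G01 X15.8809 Y61.5780
M5
G0 X17.4882 Y91.0500
M3 S139
G01 X68.6910 Y8.2948 F3277
G01 X76.6752 Y33.9307
G01 X97.1561 Y64.4251
G01 X17.4882 Y91.0500
M5
G0 X136.7824 Y80.5864
M3 S482
G01 X122.4163 Y60.4484 F1595
G01 X77.0585 Y35.0891
G01 X37.8956 Y29.1355
M5
G0 X170.1984 Y15.7175
M3 S482
G01 X168.7128 Y108.6908 F1595
G01 X12.9988 Y20.9182
G01 X23.5350 Y38.6719
G01 X80.6341 Y54.9907
G01 X160.1674 Y47.0940
G01 X170.1984 Y15.7175
M5
G0 X0.0000 Y0.0000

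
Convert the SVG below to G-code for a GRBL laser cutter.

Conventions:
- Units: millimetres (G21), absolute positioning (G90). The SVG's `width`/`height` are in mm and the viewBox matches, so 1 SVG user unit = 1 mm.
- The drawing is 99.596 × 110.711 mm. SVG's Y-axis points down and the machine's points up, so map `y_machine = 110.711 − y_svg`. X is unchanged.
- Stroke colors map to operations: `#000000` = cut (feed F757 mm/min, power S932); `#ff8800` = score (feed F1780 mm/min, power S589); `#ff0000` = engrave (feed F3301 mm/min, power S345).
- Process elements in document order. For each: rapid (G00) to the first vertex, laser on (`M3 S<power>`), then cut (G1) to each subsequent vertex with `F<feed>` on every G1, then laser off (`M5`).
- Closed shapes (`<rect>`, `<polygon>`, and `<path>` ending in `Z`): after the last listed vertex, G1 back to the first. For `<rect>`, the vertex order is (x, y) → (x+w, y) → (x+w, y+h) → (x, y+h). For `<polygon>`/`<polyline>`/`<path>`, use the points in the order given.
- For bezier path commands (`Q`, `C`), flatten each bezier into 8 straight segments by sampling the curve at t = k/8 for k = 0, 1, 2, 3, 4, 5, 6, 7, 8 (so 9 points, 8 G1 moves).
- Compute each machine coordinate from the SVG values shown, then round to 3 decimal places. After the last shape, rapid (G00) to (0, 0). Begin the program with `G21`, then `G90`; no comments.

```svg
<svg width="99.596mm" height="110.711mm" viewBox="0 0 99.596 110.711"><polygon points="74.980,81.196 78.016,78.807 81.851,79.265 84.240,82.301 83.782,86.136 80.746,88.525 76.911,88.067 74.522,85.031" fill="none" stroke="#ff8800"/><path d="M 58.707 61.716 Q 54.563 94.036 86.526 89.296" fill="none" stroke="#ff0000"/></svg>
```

viewBox `0 0 99.596 110.711` with mm width/height → 1 unit = 1 mm. Flip: y_m = 110.711 − y_svg.

**Shape 1** — `<polygon>` regular polygon, stroke `#ff8800` → score (S589, F1780). Machine vertices: (74.980,29.515) → (78.016,31.904) → (81.851,31.446) → (84.240,28.410) → (83.782,24.575) → (80.746,22.186) → (76.911,22.644) → (74.522,25.680) → (74.980,29.515). Closed: final G1 returns to the first vertex.

**Shape 2** — `<path>` quadratic bezier, stroke `#ff0000` → engrave (S345, F3301). Control points (SVG): P0=(58.707,61.716), P1=(54.563,94.036), P2=(86.526,89.296); sampled at t=k/8. Machine vertices: (58.707,48.995) → (58.235,41.494) → (58.892,35.151) → (60.677,29.967) → (63.590,25.940) → (67.631,23.072) → (72.801,21.361) → (79.099,20.809) → (86.526,21.415). Open path.

G21
G90
G00 X74.980 Y29.515
M3 S589
G1 X78.016 Y31.904 F1780
G1 X81.851 Y31.446 F1780
G1 X84.240 Y28.410 F1780
G1 X83.782 Y24.575 F1780
G1 X80.746 Y22.186 F1780
G1 X76.911 Y22.644 F1780
G1 X74.522 Y25.680 F1780
G1 X74.980 Y29.515 F1780
M5
G00 X58.707 Y48.995
M3 S345
G1 X58.235 Y41.494 F3301
G1 X58.892 Y35.151 F3301
G1 X60.677 Y29.967 F3301
G1 X63.590 Y25.940 F3301
G1 X67.631 Y23.072 F3301
G1 X72.801 Y21.361 F3301
G1 X79.099 Y20.809 F3301
G1 X86.526 Y21.415 F3301
M5
G00 X0.000 Y0.000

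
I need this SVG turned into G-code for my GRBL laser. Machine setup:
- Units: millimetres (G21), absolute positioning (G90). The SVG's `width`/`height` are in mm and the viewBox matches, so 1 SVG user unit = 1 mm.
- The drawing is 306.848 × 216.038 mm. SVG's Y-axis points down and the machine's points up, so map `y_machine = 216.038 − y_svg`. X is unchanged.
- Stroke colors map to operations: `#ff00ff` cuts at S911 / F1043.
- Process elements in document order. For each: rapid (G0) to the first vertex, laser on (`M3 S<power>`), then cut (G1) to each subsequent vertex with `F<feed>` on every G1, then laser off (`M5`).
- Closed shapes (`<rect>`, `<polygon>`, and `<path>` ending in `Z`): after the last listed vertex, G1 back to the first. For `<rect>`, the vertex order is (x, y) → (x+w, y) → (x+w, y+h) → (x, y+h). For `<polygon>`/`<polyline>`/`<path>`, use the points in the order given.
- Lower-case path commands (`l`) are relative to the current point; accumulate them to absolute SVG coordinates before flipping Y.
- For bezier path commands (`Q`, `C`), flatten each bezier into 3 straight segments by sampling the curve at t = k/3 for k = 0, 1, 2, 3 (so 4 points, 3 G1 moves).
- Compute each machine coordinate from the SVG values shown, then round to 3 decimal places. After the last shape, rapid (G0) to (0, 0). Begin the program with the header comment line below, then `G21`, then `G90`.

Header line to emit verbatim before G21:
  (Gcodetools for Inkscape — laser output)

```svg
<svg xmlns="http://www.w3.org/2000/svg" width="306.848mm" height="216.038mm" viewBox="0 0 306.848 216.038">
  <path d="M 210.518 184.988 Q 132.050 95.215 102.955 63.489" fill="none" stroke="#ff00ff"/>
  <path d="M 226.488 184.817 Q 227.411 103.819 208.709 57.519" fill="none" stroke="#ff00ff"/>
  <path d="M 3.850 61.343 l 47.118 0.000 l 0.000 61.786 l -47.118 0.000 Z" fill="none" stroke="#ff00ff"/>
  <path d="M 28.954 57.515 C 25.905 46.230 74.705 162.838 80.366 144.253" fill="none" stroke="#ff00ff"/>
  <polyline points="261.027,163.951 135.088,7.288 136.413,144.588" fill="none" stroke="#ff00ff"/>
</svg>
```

1 u = 1 mm; y_m = 216.038 − y.

[1] `<path>` quadratic bezier, #ff00ff→cut S911 F1043: (210.518,31.050) → (163.692,84.449) → (127.838,124.949) → (102.955,152.549)

[2] `<path>` quadratic bezier, #ff00ff→cut S911 F1043: (226.488,31.221) → (224.923,81.364) → (218.996,123.797) → (208.709,158.519)

[3] `<path>` rectangle, #ff00ff→cut S911 F1043: (3.850,154.695) → (50.968,154.695) → (50.968,92.909) → (3.850,92.909) → (3.850,154.695) (closed)

[4] `<path>` cubic bezier, #ff00ff→cut S911 F1043: (28.954,158.523) → (39.670,136.921) → (63.843,88.520) → (80.366,71.785)

[5] `<polyline>` open polyline, #ff00ff→cut S911 F1043: (261.027,52.087) → (135.088,208.750) → (136.413,71.450)

(Gcodetools for Inkscape — laser output)
G21
G90
G0 X210.518 Y31.050
M3 S911
G1 X163.692 Y84.449 F1043
G1 X127.838 Y124.949 F1043
G1 X102.955 Y152.549 F1043
M5
G0 X226.488 Y31.221
M3 S911
G1 X224.923 Y81.364 F1043
G1 X218.996 Y123.797 F1043
G1 X208.709 Y158.519 F1043
M5
G0 X3.850 Y154.695
M3 S911
G1 X50.968 Y154.695 F1043
G1 X50.968 Y92.909 F1043
G1 X3.850 Y92.909 F1043
G1 X3.850 Y154.695 F1043
M5
G0 X28.954 Y158.523
M3 S911
G1 X39.670 Y136.921 F1043
G1 X63.843 Y88.520 F1043
G1 X80.366 Y71.785 F1043
M5
G0 X261.027 Y52.087
M3 S911
G1 X135.088 Y208.750 F1043
G1 X136.413 Y71.450 F1043
M5
G0 X0.000 Y0.000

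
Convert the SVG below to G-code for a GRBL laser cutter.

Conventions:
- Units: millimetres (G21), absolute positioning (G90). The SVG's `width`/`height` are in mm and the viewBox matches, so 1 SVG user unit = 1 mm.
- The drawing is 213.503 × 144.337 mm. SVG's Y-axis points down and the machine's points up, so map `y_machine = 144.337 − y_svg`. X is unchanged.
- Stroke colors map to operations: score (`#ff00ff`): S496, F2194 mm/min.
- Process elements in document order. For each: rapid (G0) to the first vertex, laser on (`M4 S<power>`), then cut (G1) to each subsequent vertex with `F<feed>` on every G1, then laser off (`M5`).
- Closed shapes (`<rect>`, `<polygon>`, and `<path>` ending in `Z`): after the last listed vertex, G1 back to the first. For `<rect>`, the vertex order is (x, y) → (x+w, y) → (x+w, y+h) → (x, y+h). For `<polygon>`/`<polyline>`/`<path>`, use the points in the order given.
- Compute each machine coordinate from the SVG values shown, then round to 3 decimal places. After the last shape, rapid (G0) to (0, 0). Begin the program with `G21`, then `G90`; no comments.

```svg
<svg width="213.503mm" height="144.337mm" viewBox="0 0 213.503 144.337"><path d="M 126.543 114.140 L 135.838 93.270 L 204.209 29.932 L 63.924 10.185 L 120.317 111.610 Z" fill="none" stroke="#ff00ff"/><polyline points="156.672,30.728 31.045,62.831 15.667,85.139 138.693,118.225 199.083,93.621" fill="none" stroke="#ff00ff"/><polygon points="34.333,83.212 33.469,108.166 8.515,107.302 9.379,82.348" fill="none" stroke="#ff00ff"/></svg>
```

G21
G90
G0 X126.543 Y30.197
M4 S496
G1 X135.838 Y51.067 F2194
G1 X204.209 Y114.405 F2194
G1 X63.924 Y134.152 F2194
G1 X120.317 Y32.727 F2194
G1 X126.543 Y30.197 F2194
M5
G0 X156.672 Y113.609
M4 S496
G1 X31.045 Y81.506 F2194
G1 X15.667 Y59.198 F2194
G1 X138.693 Y26.112 F2194
G1 X199.083 Y50.716 F2194
M5
G0 X34.333 Y61.125
M4 S496
G1 X33.469 Y36.171 F2194
G1 X8.515 Y37.035 F2194
G1 X9.379 Y61.989 F2194
G1 X34.333 Y61.125 F2194
M5
G0 X0.000 Y0.000

1 u = 1 mm; y_m = 144.337 − y.

[1] `<path>` closed polygon, #ff00ff→score S496 F2194: (126.543,30.197) → (135.838,51.067) → (204.209,114.405) → (63.924,134.152) → (120.317,32.727) → (126.543,30.197) (closed)

[2] `<polyline>` open polyline, #ff00ff→score S496 F2194: (156.672,113.609) → (31.045,81.506) → (15.667,59.198) → (138.693,26.112) → (199.083,50.716)

[3] `<polygon>` regular polygon, #ff00ff→score S496 F2194: (34.333,61.125) → (33.469,36.171) → (8.515,37.035) → (9.379,61.989) → (34.333,61.125) (closed)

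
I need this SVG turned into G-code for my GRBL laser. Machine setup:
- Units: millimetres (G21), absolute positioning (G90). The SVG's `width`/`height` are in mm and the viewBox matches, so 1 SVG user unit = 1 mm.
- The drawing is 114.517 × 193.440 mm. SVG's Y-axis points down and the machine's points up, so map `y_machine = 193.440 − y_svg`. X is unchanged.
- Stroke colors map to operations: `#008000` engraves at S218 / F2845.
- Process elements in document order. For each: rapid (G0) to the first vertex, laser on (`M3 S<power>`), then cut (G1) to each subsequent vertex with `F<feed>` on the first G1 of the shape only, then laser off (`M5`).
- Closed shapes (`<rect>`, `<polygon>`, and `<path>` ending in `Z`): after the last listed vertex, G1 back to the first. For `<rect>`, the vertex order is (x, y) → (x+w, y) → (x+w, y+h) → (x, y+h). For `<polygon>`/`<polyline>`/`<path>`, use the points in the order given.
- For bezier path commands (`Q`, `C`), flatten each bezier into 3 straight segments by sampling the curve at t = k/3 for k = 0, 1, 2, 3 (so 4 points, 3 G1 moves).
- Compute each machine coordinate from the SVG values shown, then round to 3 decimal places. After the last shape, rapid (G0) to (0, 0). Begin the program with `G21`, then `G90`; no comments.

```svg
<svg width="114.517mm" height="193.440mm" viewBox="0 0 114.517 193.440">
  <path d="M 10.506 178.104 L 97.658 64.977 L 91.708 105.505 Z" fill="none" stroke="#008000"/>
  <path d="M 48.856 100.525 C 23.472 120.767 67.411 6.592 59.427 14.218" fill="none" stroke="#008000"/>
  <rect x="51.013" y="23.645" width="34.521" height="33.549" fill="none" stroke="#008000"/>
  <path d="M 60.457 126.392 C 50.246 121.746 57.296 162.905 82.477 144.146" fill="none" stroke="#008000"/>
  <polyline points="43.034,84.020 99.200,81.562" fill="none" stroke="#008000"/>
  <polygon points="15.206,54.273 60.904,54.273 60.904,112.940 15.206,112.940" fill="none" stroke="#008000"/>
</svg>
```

viewBox `0 0 114.517 193.440` with mm width/height → 1 unit = 1 mm. Flip: y_m = 193.440 − y_svg.

**Shape 1** — `<path>` closed polygon, stroke `#008000` → engrave (S218, F2845). Machine vertices: (10.506,15.336) → (97.658,128.463) → (91.708,87.935) → (10.506,15.336). Closed: final G1 returns to the first vertex.

**Shape 2** — `<path>` cubic bezier, stroke `#008000` → engrave (S218, F2845). Control points (SVG): P0=(48.856,100.525), P1=(23.472,120.767), P2=(67.411,6.592), P3=(59.427,14.218); sampled at t=k/3. Machine vertices: (48.856,92.915) → (42.089,107.989) → (54.594,155.737) → (59.427,179.222). Open path.

**Shape 3** — `<rect>` rectangle, stroke `#008000` → engrave (S218, F2845). Machine vertices: (51.013,169.795) → (85.534,169.795) → (85.534,136.246) → (51.013,136.246) → (51.013,169.795). Closed: final G1 returns to the first vertex.

**Shape 4** — `<path>` cubic bezier, stroke `#008000` → engrave (S218, F2845). Control points (SVG): P0=(60.457,126.392), P1=(50.246,121.746), P2=(57.296,162.905), P3=(82.477,144.146); sampled at t=k/3. Machine vertices: (60.457,67.048) → (56.032,60.341) → (63.307,46.592) → (82.477,49.294). Open path.

**Shape 5** — `<polyline>` line segment, stroke `#008000` → engrave (S218, F2845). Machine vertices: (43.034,109.420) → (99.200,111.878). Open path.

**Shape 6** — `<polygon>` rectangle, stroke `#008000` → engrave (S218, F2845). Machine vertices: (15.206,139.167) → (60.904,139.167) → (60.904,80.500) → (15.206,80.500) → (15.206,139.167). Closed: final G1 returns to the first vertex.

G21
G90
G0 X10.506 Y15.336
M3 S218
G1 X97.658 Y128.463 F2845
G1 X91.708 Y87.935
G1 X10.506 Y15.336
M5
G0 X48.856 Y92.915
M3 S218
G1 X42.089 Y107.989 F2845
G1 X54.594 Y155.737
G1 X59.427 Y179.222
M5
G0 X51.013 Y169.795
M3 S218
G1 X85.534 Y169.795 F2845
G1 X85.534 Y136.246
G1 X51.013 Y136.246
G1 X51.013 Y169.795
M5
G0 X60.457 Y67.048
M3 S218
G1 X56.032 Y60.341 F2845
G1 X63.307 Y46.592
G1 X82.477 Y49.294
M5
G0 X43.034 Y109.420
M3 S218
G1 X99.200 Y111.878 F2845
M5
G0 X15.206 Y139.167
M3 S218
G1 X60.904 Y139.167 F2845
G1 X60.904 Y80.500
G1 X15.206 Y80.500
G1 X15.206 Y139.167
M5
G0 X0.000 Y0.000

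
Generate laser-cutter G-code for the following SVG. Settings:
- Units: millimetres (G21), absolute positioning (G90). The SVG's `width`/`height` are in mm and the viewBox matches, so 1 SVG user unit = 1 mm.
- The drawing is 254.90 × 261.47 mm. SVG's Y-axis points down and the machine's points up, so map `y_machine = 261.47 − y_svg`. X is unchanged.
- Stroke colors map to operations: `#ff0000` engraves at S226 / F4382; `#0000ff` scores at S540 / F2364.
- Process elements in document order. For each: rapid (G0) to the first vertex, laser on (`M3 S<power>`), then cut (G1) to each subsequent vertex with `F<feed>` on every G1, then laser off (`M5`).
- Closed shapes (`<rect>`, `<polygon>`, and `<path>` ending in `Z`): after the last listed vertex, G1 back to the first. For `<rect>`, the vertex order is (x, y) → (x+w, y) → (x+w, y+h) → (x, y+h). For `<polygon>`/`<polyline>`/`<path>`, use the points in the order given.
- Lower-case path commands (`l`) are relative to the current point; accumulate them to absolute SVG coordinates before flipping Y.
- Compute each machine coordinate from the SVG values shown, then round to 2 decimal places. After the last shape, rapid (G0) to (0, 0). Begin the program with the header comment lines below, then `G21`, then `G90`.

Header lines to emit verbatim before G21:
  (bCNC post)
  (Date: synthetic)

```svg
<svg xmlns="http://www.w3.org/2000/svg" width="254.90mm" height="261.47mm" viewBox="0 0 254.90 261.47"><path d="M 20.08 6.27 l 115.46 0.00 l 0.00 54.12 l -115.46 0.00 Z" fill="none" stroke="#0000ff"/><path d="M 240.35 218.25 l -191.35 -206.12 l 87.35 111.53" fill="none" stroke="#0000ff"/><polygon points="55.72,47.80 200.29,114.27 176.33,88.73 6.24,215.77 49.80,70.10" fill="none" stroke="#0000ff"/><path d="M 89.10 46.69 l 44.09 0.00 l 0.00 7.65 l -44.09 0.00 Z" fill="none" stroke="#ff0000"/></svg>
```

(bCNC post)
(Date: synthetic)
G21
G90
G0 X20.08 Y255.20
M3 S540
G1 X135.54 Y255.20 F2364
G1 X135.54 Y201.08 F2364
G1 X20.08 Y201.08 F2364
G1 X20.08 Y255.20 F2364
M5
G0 X240.35 Y43.22
M3 S540
G1 X49.00 Y249.34 F2364
G1 X136.35 Y137.81 F2364
M5
G0 X55.72 Y213.67
M3 S540
G1 X200.29 Y147.20 F2364
G1 X176.33 Y172.74 F2364
G1 X6.24 Y45.70 F2364
G1 X49.80 Y191.37 F2364
G1 X55.72 Y213.67 F2364
M5
G0 X89.10 Y214.78
M3 S226
G1 X133.19 Y214.78 F4382
G1 X133.19 Y207.13 F4382
G1 X89.10 Y207.13 F4382
G1 X89.10 Y214.78 F4382
M5
G0 X0.00 Y0.00

viewBox `0 0 254.90 261.47` with mm width/height → 1 unit = 1 mm. Flip: y_m = 261.47 − y_svg.

**Shape 1** — `<path>` rectangle, stroke `#0000ff` → score (S540, F2364). Machine vertices: (20.08,255.20) → (135.54,255.20) → (135.54,201.08) → (20.08,201.08) → (20.08,255.20). Closed: final G1 returns to the first vertex.

**Shape 2** — `<path>` open polyline, stroke `#0000ff` → score (S540, F2364). Machine vertices: (240.35,43.22) → (49.00,249.34) → (136.35,137.81). Open path.

**Shape 3** — `<polygon>` closed polygon, stroke `#0000ff` → score (S540, F2364). Machine vertices: (55.72,213.67) → (200.29,147.20) → (176.33,172.74) → (6.24,45.70) → (49.80,191.37) → (55.72,213.67). Closed: final G1 returns to the first vertex.

**Shape 4** — `<path>` rectangle, stroke `#ff0000` → engrave (S226, F4382). Machine vertices: (89.10,214.78) → (133.19,214.78) → (133.19,207.13) → (89.10,207.13) → (89.10,214.78). Closed: final G1 returns to the first vertex.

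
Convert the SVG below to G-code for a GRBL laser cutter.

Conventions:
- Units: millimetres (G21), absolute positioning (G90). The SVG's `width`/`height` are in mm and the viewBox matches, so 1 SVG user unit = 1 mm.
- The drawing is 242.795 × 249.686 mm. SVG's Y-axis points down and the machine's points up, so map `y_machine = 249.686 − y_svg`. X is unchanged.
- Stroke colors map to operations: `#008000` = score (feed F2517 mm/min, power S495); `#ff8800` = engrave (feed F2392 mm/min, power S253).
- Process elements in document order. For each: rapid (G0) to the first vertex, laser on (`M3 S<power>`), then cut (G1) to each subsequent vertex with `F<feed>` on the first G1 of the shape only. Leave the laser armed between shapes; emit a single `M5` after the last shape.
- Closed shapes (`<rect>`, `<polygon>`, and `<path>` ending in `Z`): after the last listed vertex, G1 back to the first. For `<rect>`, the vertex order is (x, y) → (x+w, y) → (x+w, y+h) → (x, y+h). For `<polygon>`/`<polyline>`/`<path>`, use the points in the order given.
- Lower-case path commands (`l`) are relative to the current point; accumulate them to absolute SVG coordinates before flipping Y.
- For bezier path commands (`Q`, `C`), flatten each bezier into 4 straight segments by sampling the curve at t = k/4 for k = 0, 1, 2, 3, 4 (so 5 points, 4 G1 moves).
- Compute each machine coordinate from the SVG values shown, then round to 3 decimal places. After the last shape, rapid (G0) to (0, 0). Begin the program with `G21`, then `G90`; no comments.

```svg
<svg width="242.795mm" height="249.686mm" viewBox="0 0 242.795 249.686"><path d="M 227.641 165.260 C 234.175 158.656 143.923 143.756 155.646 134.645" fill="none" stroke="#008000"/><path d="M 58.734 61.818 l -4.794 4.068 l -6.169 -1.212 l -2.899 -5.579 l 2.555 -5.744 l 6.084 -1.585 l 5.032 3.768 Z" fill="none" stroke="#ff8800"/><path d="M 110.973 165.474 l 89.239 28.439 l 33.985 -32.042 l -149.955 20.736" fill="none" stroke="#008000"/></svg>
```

viewBox `0 0 242.795 249.686` with mm width/height → 1 unit = 1 mm. Flip: y_m = 249.686 − y_svg.

**Shape 1** — `<path>` cubic bezier, stroke `#008000` → score (S495, F2517). Control points (SVG): P0=(227.641,165.260), P1=(234.175,158.656), P2=(143.923,143.756), P3=(155.646,134.645); sampled at t=k/4. Machine vertices: (227.641,84.426) → (217.500,90.714) → (189.698,98.793) → (162.868,107.342) → (155.646,115.041). Open path.

**Shape 2** — `<path>` regular polygon, stroke `#ff8800` → engrave (S253, F2392). Machine vertices: (58.734,187.868) → (53.940,183.800) → (47.771,185.012) → (44.872,190.591) → (47.427,196.335) → (53.511,197.920) → (58.543,194.152) → (58.734,187.868). Closed: final G1 returns to the first vertex.

**Shape 3** — `<path>` open polyline, stroke `#008000` → score (S495, F2517). Machine vertices: (110.973,84.212) → (200.212,55.773) → (234.197,87.815) → (84.242,67.079). Open path.

G21
G90
G0 X227.641 Y84.426
M3 S495
G1 X217.500 Y90.714 F2517
G1 X189.698 Y98.793
G1 X162.868 Y107.342
G1 X155.646 Y115.041
G0 X58.734 Y187.868
M3 S253
G1 X53.940 Y183.800 F2392
G1 X47.771 Y185.012
G1 X44.872 Y190.591
G1 X47.427 Y196.335
G1 X53.511 Y197.920
G1 X58.543 Y194.152
G1 X58.734 Y187.868
G0 X110.973 Y84.212
M3 S495
G1 X200.212 Y55.773 F2517
G1 X234.197 Y87.815
G1 X84.242 Y67.079
M5
G0 X0.000 Y0.000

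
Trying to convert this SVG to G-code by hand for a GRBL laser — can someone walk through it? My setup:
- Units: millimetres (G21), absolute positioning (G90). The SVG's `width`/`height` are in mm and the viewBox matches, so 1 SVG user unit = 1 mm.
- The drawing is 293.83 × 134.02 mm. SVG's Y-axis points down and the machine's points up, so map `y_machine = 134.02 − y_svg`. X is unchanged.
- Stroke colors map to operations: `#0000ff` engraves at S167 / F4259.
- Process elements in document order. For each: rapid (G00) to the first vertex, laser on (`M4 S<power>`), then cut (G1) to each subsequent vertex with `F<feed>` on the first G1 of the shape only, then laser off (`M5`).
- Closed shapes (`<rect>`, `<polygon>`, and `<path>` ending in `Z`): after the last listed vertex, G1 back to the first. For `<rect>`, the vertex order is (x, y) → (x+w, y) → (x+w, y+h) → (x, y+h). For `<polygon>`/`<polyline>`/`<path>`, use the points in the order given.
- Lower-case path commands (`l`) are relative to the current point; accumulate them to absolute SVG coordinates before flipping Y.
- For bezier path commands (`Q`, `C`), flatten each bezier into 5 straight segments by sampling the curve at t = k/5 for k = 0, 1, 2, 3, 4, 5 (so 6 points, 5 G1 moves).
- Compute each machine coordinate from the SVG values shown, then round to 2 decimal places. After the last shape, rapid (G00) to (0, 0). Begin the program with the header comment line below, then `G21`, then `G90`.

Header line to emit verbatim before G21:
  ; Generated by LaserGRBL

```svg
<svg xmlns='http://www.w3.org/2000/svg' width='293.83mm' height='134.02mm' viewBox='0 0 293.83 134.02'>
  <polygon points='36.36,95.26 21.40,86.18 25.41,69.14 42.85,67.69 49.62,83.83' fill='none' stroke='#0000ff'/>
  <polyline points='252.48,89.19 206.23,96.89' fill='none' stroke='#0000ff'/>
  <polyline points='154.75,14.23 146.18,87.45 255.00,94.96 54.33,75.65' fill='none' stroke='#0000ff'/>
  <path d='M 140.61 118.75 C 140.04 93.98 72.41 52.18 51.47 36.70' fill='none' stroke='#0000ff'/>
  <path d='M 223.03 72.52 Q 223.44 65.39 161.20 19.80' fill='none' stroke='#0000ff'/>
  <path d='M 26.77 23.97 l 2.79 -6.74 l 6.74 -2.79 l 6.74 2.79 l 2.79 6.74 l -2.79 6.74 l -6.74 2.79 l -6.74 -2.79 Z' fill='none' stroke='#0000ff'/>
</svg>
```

viewBox `0 0 293.83 134.02` with mm width/height → 1 unit = 1 mm. Flip: y_m = 134.02 − y_svg.

**Shape 1** — `<polygon>` regular polygon, stroke `#0000ff` → engrave (S167, F4259). Machine vertices: (36.36,38.76) → (21.40,47.84) → (25.41,64.88) → (42.85,66.33) → (49.62,50.19) → (36.36,38.76). Closed: final G1 returns to the first vertex.

**Shape 2** — `<polyline>` line segment, stroke `#0000ff` → engrave (S167, F4259). Machine vertices: (252.48,44.83) → (206.23,37.13). Open path.

**Shape 3** — `<polyline>` open polyline, stroke `#0000ff` → engrave (S167, F4259). Machine vertices: (154.75,119.79) → (146.18,46.57) → (255.00,39.06) → (54.33,58.37). Open path.

**Shape 4** — `<path>` cubic bezier, stroke `#0000ff` → engrave (S167, F4259). Control points (SVG): P0=(140.61,118.75), P1=(140.04,93.98), P2=(72.41,52.18), P3=(51.47,36.70); sampled at t=k/5. Machine vertices: (140.61,15.27) → (133.13,31.83) → (115.02,50.39) → (91.73,68.88) → (68.73,85.22) → (51.47,97.32). Open path.

**Shape 5** — `<path>` quadratic bezier, stroke `#0000ff` → engrave (S167, F4259). Control points (SVG): P0=(223.03,72.52), P1=(223.44,65.39), P2=(161.20,19.80); sampled at t=k/5. Machine vertices: (223.03,61.50) → (220.69,65.89) → (213.33,73.36) → (200.97,83.90) → (183.59,97.52) → (161.20,114.22). Open path.

**Shape 6** — `<path>` regular polygon, stroke `#0000ff` → engrave (S167, F4259). Machine vertices: (26.77,110.05) → (29.56,116.79) → (36.30,119.58) → (43.04,116.79) → (45.83,110.05) → (43.04,103.31) → (36.30,100.52) → (29.56,103.31) → (26.77,110.05). Closed: final G1 returns to the first vertex.

; Generated by LaserGRBL
G21
G90
G00 X36.36 Y38.76
M4 S167
G1 X21.40 Y47.84 F4259
G1 X25.41 Y64.88
G1 X42.85 Y66.33
G1 X49.62 Y50.19
G1 X36.36 Y38.76
M5
G00 X252.48 Y44.83
M4 S167
G1 X206.23 Y37.13 F4259
M5
G00 X154.75 Y119.79
M4 S167
G1 X146.18 Y46.57 F4259
G1 X255.00 Y39.06
G1 X54.33 Y58.37
M5
G00 X140.61 Y15.27
M4 S167
G1 X133.13 Y31.83 F4259
G1 X115.02 Y50.39
G1 X91.73 Y68.88
G1 X68.73 Y85.22
G1 X51.47 Y97.32
M5
G00 X223.03 Y61.50
M4 S167
G1 X220.69 Y65.89 F4259
G1 X213.33 Y73.36
G1 X200.97 Y83.90
G1 X183.59 Y97.52
G1 X161.20 Y114.22
M5
G00 X26.77 Y110.05
M4 S167
G1 X29.56 Y116.79 F4259
G1 X36.30 Y119.58
G1 X43.04 Y116.79
G1 X45.83 Y110.05
G1 X43.04 Y103.31
G1 X36.30 Y100.52
G1 X29.56 Y103.31
G1 X26.77 Y110.05
M5
G00 X0.00 Y0.00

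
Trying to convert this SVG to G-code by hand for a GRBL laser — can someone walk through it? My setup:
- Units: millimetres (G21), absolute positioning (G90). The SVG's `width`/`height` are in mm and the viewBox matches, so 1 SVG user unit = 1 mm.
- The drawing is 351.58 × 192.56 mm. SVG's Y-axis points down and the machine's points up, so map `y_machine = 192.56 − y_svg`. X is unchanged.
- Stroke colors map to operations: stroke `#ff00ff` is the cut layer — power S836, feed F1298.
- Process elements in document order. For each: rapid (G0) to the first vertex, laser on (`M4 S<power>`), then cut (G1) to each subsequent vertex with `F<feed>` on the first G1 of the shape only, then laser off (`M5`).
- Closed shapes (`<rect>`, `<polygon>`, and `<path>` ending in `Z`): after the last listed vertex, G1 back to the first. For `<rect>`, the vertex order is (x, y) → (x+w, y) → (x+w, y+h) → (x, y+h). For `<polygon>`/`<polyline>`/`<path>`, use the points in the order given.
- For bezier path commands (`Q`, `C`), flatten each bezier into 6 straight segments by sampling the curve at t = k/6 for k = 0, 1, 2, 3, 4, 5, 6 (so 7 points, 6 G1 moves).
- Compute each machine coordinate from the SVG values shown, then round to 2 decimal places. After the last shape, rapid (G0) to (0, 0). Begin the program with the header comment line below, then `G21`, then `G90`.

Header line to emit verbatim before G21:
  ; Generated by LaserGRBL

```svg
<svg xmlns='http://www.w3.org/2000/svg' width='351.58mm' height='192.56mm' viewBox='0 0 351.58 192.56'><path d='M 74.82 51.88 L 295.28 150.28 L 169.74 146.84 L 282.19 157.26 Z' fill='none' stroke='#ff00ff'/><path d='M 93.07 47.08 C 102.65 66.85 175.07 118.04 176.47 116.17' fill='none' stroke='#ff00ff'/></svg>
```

Since the viewBox matches the mm dimensions, user units are millimetres directly. The only transform is the Y-flip y_m = 192.56 − y_svg.

Shape 1 is a closed polygon drawn with `<path>`. Its stroke #ff00ff means cut at S836, F1298. After flipping Y the toolpath is (74.82,140.68) → (295.28,42.28) → (169.74,45.72) → (282.19,35.30) → (74.82,140.68), returning to the start.

Shape 2 is a cubic bezier drawn with `<path>`. Its stroke #ff00ff means cut at S836, F1298. After flipping Y the toolpath is (93.07,145.48) → (102.48,133.37) → (118.64,118.37) → (137.84,102.82) → (156.35,89.08) → (170.47,79.49) → (176.47,76.39).

; Generated by LaserGRBL
G21
G90
G0 X74.82 Y140.68
M4 S836
G1 X295.28 Y42.28 F1298
G1 X169.74 Y45.72
G1 X282.19 Y35.30
G1 X74.82 Y140.68
M5
G0 X93.07 Y145.48
M4 S836
G1 X102.48 Y133.37 F1298
G1 X118.64 Y118.37
G1 X137.84 Y102.82
G1 X156.35 Y89.08
G1 X170.47 Y79.49
G1 X176.47 Y76.39
M5
G0 X0.00 Y0.00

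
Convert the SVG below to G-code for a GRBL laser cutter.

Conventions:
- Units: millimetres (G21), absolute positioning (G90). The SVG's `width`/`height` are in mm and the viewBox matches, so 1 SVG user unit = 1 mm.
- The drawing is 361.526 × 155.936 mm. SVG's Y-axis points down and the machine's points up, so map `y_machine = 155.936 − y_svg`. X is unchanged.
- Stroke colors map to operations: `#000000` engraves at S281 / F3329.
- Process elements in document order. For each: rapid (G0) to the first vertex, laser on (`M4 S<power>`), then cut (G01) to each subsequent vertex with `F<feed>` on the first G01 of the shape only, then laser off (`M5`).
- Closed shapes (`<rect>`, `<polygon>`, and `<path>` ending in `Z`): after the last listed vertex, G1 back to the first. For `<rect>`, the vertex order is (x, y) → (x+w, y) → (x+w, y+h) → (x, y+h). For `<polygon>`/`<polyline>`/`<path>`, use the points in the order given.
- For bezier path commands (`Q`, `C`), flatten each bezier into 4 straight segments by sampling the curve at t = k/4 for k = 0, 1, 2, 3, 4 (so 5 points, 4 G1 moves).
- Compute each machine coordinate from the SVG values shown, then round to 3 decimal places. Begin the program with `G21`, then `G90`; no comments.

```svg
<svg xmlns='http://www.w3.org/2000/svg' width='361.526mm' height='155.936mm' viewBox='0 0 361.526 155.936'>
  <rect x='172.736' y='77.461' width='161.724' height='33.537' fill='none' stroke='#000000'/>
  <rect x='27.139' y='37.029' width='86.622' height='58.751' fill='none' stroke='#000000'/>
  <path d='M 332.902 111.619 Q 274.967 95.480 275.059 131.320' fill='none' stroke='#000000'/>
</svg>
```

G21
G90
G0 X172.736 Y78.475
M4 S281
G01 X334.460 Y78.475 F3329
G01 X334.460 Y44.938
G01 X172.736 Y44.938
G01 X172.736 Y78.475
M5
G0 X27.139 Y118.907
M4 S281
G01 X113.761 Y118.907 F3329
G01 X113.761 Y60.156
G01 X27.139 Y60.156
G01 X27.139 Y118.907
M5
G0 X332.902 Y44.317
M4 S281
G01 X307.561 Y49.138 F3329
G01 X289.474 Y47.461
G01 X278.640 Y39.287
G01 X275.059 Y24.616
M5

Since the viewBox matches the mm dimensions, user units are millimetres directly. The only transform is the Y-flip y_m = 155.936 − y_svg.

Shape 1 is a rectangle drawn with `<rect>`. Its stroke #000000 means engrave at S281, F3329. After flipping Y the toolpath is (172.736,78.475) → (334.460,78.475) → (334.460,44.938) → (172.736,44.938) → (172.736,78.475), returning to the start.

Shape 2 is a rectangle drawn with `<rect>`. Its stroke #000000 means engrave at S281, F3329. After flipping Y the toolpath is (27.139,118.907) → (113.761,118.907) → (113.761,60.156) → (27.139,60.156) → (27.139,118.907), returning to the start.

Shape 3 is a quadratic bezier drawn with `<path>`. Its stroke #000000 means engrave at S281, F3329. After flipping Y the toolpath is (332.902,44.317) → (307.561,49.138) → (289.474,47.461) → (278.640,39.287) → (275.059,24.616).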